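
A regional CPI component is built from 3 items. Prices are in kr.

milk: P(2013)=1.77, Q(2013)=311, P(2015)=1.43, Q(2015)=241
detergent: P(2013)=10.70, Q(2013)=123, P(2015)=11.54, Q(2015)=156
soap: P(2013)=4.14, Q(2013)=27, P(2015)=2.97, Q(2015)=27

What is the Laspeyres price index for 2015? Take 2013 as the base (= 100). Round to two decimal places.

Laspeyres price index uses base-period quantities as weights.
ΣP(2015)·Q(2013) = 1.43×311 + 11.54×123 + 2.97×27 = 444.73 + 1419.42 + 80.19 = 1944.34
ΣP(2013)·Q(2013) = 1.77×311 + 10.70×123 + 4.14×27 = 550.47 + 1316.1 + 111.78 = 1978.35
Index = 1944.34 / 1978.35 × 100 = 98.2809

98.28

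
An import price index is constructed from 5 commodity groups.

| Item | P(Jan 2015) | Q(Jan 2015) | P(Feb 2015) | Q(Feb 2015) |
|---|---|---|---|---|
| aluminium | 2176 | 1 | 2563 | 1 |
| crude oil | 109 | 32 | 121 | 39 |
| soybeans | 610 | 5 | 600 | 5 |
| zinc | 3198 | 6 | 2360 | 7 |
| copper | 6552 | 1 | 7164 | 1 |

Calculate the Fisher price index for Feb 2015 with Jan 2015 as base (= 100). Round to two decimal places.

88.85

Laspeyres component (base-period weights):
ΣP(Feb 2015)Q(Jan 2015) = 2563×1 + 121×32 + 600×5 + 2360×6 + 7164×1 = 2563 + 3872 + 3000 + 14160 + 7164 = 30759
ΣP(Jan 2015)Q(Jan 2015) = 2176×1 + 109×32 + 610×5 + 3198×6 + 6552×1 = 2176 + 3488 + 3050 + 19188 + 6552 = 34454
L = 30759 / 34454 × 100 = 89.2756
Paasche component (current-period weights):
ΣP(Feb 2015)Q(Feb 2015) = 2563×1 + 121×39 + 600×5 + 2360×7 + 7164×1 = 2563 + 4719 + 3000 + 16520 + 7164 = 33966
ΣP(Jan 2015)Q(Feb 2015) = 2176×1 + 109×39 + 610×5 + 3198×7 + 6552×1 = 2176 + 4251 + 3050 + 22386 + 6552 = 38415
P = 33966 / 38415 × 100 = 88.4186
Fisher = √(L × P) = √(89.2756 × 88.4186) = 88.8460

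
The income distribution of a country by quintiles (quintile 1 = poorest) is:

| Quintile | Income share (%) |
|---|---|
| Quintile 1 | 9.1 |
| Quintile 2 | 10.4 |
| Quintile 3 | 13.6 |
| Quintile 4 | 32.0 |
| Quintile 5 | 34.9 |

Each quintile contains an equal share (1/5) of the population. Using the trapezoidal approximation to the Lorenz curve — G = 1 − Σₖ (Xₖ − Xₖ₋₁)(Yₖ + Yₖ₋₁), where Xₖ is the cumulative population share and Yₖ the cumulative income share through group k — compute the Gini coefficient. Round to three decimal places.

0.293

Cumulative income shares Yₖ: 0.0910, 0.1950, 0.3310, 0.6510, 1.0000
Σ (Xₖ−Xₖ₋₁)(Yₖ+Yₖ₋₁) = (1/5)(0.0910+0.0000) + (1/5)(0.1950+0.0910) + (1/5)(0.3310+0.1950) + (1/5)(0.6510+0.3310) + (1/5)(1.0000+0.6510)
  = 0.0182 + 0.0572 + 0.1052 + 0.1964 + 0.3302 = 0.7072
G = 1 − 0.7072 = 0.2928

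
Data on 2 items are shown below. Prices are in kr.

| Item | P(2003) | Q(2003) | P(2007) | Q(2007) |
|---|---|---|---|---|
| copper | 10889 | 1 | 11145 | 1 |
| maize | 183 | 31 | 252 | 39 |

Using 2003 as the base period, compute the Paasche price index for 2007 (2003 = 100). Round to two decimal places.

Paasche price index uses current-period quantities as weights.
ΣP(2007)·Q(2007) = 11145×1 + 252×39 = 11145 + 9828 = 20973
ΣP(2003)·Q(2007) = 10889×1 + 183×39 = 10889 + 7137 = 18026
Index = 20973 / 18026 × 100 = 116.3486

116.35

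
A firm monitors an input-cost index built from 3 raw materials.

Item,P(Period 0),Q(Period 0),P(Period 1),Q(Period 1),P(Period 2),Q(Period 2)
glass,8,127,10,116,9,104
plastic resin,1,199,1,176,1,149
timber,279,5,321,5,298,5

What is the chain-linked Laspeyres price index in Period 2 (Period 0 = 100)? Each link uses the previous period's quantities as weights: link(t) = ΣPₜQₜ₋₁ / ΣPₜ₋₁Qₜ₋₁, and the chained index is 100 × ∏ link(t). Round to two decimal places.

108.53

Link Period 0→Period 1:
ΣP(Period 1)Q(Period 0) = 10×127 + 1×199 + 321×5 = 1270 + 199 + 1605 = 3074
ΣP(Period 0)Q(Period 0) = 8×127 + 1×199 + 279×5 = 1016 + 199 + 1395 = 2610
link = 3074/2610 = 1.177778
Link Period 1→Period 2:
ΣP(Period 2)Q(Period 1) = 9×116 + 1×176 + 298×5 = 1044 + 176 + 1490 = 2710
ΣP(Period 1)Q(Period 1) = 10×116 + 1×176 + 321×5 = 1160 + 176 + 1605 = 2941
link = 2710/2941 = 0.921455
Chained index = 100 × 1.177778 × 0.921455 = 108.5270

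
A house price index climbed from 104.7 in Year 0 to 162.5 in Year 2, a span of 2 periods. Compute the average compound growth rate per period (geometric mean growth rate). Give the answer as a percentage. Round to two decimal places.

24.58%

Growth factor = (162.5/104.7)^(1/2) = (1.552053)^(1/2) = 1.245814
Growth rate = 1.245814 − 1 = 0.245814 = 24.5814%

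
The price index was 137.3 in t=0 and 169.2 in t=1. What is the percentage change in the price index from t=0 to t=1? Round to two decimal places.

Change = (169.2 − 137.3) / 137.3 × 100
       = 31.9 / 137.3 × 100 = 23.2338%

23.23%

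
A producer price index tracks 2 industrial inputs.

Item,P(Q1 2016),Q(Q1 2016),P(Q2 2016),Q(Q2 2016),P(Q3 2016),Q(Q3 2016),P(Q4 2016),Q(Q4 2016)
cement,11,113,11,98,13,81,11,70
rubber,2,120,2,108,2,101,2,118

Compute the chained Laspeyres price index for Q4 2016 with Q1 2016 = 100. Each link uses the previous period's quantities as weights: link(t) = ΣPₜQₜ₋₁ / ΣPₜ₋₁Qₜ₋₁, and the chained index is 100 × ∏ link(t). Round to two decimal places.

Link Q1 2016→Q2 2016:
ΣP(Q2 2016)Q(Q1 2016) = 11×113 + 2×120 = 1243 + 240 = 1483
ΣP(Q1 2016)Q(Q1 2016) = 11×113 + 2×120 = 1243 + 240 = 1483
link = 1483/1483 = 1.000000
Link Q2 2016→Q3 2016:
ΣP(Q3 2016)Q(Q2 2016) = 13×98 + 2×108 = 1274 + 216 = 1490
ΣP(Q2 2016)Q(Q2 2016) = 11×98 + 2×108 = 1078 + 216 = 1294
link = 1490/1294 = 1.151468
Link Q3 2016→Q4 2016:
ΣP(Q4 2016)Q(Q3 2016) = 11×81 + 2×101 = 891 + 202 = 1093
ΣP(Q3 2016)Q(Q3 2016) = 13×81 + 2×101 = 1053 + 202 = 1255
link = 1093/1255 = 0.870916
Chained index = 100 × 1.000000 × 1.151468 × 0.870916 = 100.2833

100.28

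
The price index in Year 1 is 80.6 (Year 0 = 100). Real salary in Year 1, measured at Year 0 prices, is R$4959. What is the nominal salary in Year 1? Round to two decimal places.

Nominal = Real × (Index/100) = 4959 × (80.6/100)
        = 4959 × 0.806 = 3996.9540

3996.95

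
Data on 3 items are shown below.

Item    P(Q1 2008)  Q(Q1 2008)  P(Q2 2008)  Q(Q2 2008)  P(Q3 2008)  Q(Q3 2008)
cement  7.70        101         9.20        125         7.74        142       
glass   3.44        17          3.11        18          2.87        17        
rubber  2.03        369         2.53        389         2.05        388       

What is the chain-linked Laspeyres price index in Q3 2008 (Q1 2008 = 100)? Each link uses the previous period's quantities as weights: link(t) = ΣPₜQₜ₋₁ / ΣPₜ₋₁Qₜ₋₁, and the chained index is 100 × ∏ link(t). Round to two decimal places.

Link Q1 2008→Q2 2008:
ΣP(Q2 2008)Q(Q1 2008) = 9.20×101 + 3.11×17 + 2.53×369 = 929.2 + 52.87 + 933.57 = 1915.64
ΣP(Q1 2008)Q(Q1 2008) = 7.70×101 + 3.44×17 + 2.03×369 = 777.7 + 58.48 + 749.07 = 1585.25
link = 1915.64/1585.25 = 1.208415
Link Q2 2008→Q3 2008:
ΣP(Q3 2008)Q(Q2 2008) = 7.74×125 + 2.87×18 + 2.05×389 = 967.5 + 51.66 + 797.45 = 1816.61
ΣP(Q2 2008)Q(Q2 2008) = 9.20×125 + 3.11×18 + 2.53×389 = 1150 + 55.98 + 984.17 = 2190.15
link = 1816.61/2190.15 = 0.829445
Chained index = 100 × 1.208415 × 0.829445 = 100.2314

100.23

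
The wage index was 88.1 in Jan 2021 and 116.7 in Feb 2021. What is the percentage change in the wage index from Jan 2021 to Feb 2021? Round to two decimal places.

Change = (116.7 − 88.1) / 88.1 × 100
       = 28.6 / 88.1 × 100 = 32.4631%

32.46%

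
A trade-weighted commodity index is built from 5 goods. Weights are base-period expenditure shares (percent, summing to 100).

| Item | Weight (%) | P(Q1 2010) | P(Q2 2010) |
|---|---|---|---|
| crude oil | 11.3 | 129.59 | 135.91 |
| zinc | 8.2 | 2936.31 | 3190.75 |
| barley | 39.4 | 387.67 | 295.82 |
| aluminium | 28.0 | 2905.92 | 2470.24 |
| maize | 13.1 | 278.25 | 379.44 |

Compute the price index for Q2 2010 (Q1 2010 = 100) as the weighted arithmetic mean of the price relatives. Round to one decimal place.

crude oil: 11.3 × (135.91/129.59) = 11.3 × 1.048769 = 11.8511
zinc: 8.2 × (3190.75/2936.31) = 8.2 × 1.086653 = 8.9106
barley: 39.4 × (295.82/387.67) = 39.4 × 0.763072 = 30.0650
aluminium: 28.0 × (2470.24/2905.92) = 28.0 × 0.850072 = 23.8020
maize: 13.1 × (379.44/278.25) = 13.1 × 1.363666 = 17.8640
Index = Σ wᵢ·(p₁ᵢ/p₀ᵢ) = 11.8511 + 8.9106 + 30.0650 + 23.8020 + 17.8640 = 92.4927

92.5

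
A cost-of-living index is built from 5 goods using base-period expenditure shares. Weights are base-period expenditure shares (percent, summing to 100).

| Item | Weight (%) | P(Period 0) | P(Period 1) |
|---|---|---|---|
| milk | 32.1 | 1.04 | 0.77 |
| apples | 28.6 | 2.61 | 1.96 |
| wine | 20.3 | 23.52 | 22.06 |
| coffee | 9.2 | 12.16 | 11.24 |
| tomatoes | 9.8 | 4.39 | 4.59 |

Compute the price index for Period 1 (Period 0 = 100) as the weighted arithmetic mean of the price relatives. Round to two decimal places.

83.03

milk: 32.1 × (0.77/1.04) = 32.1 × 0.740385 = 23.7663
apples: 28.6 × (1.96/2.61) = 28.6 × 0.750958 = 21.4774
wine: 20.3 × (22.06/23.52) = 20.3 × 0.937925 = 19.0399
coffee: 9.2 × (11.24/12.16) = 9.2 × 0.924342 = 8.5039
tomatoes: 9.8 × (4.59/4.39) = 9.8 × 1.045558 = 10.2465
Index = Σ wᵢ·(p₁ᵢ/p₀ᵢ) = 23.7663 + 21.4774 + 19.0399 + 8.5039 + 10.2465 = 83.0340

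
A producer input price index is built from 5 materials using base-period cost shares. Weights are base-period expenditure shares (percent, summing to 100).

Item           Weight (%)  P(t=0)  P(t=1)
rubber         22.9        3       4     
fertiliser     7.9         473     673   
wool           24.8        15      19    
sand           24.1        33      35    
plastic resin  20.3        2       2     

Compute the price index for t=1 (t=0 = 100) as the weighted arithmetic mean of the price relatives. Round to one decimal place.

rubber: 22.9 × (4/3) = 22.9 × 1.333333 = 30.5333
fertiliser: 7.9 × (673/473) = 7.9 × 1.422833 = 11.2404
wool: 24.8 × (19/15) = 24.8 × 1.266667 = 31.4133
sand: 24.1 × (35/33) = 24.1 × 1.060606 = 25.5606
plastic resin: 20.3 × (2/2) = 20.3 × 1.000000 = 20.3000
Index = Σ wᵢ·(p₁ᵢ/p₀ᵢ) = 30.5333 + 11.2404 + 31.4133 + 25.5606 + 20.3000 = 119.0477

119.0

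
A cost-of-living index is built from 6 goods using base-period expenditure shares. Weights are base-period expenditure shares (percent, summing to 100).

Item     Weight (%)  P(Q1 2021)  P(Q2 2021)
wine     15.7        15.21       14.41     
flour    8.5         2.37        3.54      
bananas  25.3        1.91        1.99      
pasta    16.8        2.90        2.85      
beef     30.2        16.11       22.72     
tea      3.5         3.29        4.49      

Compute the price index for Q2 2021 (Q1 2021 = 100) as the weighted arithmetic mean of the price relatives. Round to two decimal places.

117.81

wine: 15.7 × (14.41/15.21) = 15.7 × 0.947403 = 14.8742
flour: 8.5 × (3.54/2.37) = 8.5 × 1.493671 = 12.6962
bananas: 25.3 × (1.99/1.91) = 25.3 × 1.041885 = 26.3597
pasta: 16.8 × (2.85/2.90) = 16.8 × 0.982759 = 16.5103
beef: 30.2 × (22.72/16.11) = 30.2 × 1.410304 = 42.5912
tea: 3.5 × (4.49/3.29) = 3.5 × 1.364742 = 4.7766
Index = Σ wᵢ·(p₁ᵢ/p₀ᵢ) = 14.8742 + 12.6962 + 26.3597 + 16.5103 + 42.5912 + 4.7766 = 117.8082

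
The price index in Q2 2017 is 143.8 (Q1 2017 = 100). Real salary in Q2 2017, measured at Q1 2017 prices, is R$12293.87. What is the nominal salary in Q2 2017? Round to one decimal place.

17678.6

Nominal = Real × (Index/100) = 12293.87 × (143.8/100)
        = 12293.87 × 1.438 = 17678.5851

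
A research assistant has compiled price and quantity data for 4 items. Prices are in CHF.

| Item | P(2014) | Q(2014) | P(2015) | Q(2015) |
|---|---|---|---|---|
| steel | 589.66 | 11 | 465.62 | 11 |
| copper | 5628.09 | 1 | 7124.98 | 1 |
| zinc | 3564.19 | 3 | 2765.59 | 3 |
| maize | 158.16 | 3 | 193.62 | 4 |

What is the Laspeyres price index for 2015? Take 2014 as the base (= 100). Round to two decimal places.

90.74

Laspeyres price index uses base-period quantities as weights.
ΣP(2015)·Q(2014) = 465.62×11 + 7124.98×1 + 2765.59×3 + 193.62×3 = 5121.82 + 7124.98 + 8296.77 + 580.86 = 21124.43
ΣP(2014)·Q(2014) = 589.66×11 + 5628.09×1 + 3564.19×3 + 158.16×3 = 6486.26 + 5628.09 + 10692.57 + 474.48 = 23281.4
Index = 21124.43 / 23281.4 × 100 = 90.7352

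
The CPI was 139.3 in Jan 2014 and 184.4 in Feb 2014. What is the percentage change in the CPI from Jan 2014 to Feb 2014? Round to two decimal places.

Change = (184.4 − 139.3) / 139.3 × 100
       = 45.1 / 139.3 × 100 = 32.3762%

32.38%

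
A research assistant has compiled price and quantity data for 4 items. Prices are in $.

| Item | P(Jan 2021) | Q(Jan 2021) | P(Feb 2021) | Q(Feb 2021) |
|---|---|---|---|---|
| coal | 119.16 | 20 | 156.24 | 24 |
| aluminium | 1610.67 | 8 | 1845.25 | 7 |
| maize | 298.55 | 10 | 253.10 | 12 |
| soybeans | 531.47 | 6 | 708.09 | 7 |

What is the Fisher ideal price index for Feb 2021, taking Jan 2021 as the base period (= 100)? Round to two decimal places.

Laspeyres component (base-period weights):
ΣP(Feb 2021)Q(Jan 2021) = 156.24×20 + 1845.25×8 + 253.10×10 + 708.09×6 = 3124.8 + 14762 + 2531 + 4248.54 = 24666.34
ΣP(Jan 2021)Q(Jan 2021) = 119.16×20 + 1610.67×8 + 298.55×10 + 531.47×6 = 2383.2 + 12885.36 + 2985.5 + 3188.82 = 21442.88
L = 24666.34 / 21442.88 × 100 = 115.0328
Paasche component (current-period weights):
ΣP(Feb 2021)Q(Feb 2021) = 156.24×24 + 1845.25×7 + 253.10×12 + 708.09×7 = 3749.76 + 12916.75 + 3037.2 + 4956.63 = 24660.34
ΣP(Jan 2021)Q(Feb 2021) = 119.16×24 + 1610.67×7 + 298.55×12 + 531.47×7 = 2859.84 + 11274.69 + 3582.6 + 3720.29 = 21437.42
P = 24660.34 / 21437.42 × 100 = 115.0341
Fisher = √(L × P) = √(115.0328 × 115.0341) = 115.0334

115.03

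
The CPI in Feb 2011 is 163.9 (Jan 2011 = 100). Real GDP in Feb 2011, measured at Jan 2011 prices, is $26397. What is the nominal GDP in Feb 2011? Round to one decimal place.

43264.7

Nominal = Real × (Index/100) = 26397 × (163.9/100)
        = 26397 × 1.639 = 43264.6830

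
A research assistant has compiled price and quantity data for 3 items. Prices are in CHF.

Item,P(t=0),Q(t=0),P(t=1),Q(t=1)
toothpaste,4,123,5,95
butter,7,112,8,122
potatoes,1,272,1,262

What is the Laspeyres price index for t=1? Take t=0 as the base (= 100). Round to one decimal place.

115.2

Laspeyres price index uses base-period quantities as weights.
ΣP(t=1)·Q(t=0) = 5×123 + 8×112 + 1×272 = 615 + 896 + 272 = 1783
ΣP(t=0)·Q(t=0) = 4×123 + 7×112 + 1×272 = 492 + 784 + 272 = 1548
Index = 1783 / 1548 × 100 = 115.1809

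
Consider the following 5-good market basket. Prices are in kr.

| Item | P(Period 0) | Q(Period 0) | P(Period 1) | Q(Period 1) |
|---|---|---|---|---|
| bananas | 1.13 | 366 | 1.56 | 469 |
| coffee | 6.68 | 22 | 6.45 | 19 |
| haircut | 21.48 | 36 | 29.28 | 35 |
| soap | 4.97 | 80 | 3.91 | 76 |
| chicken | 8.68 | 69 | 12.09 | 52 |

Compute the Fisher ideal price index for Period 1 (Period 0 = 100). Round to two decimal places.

125.19

Laspeyres component (base-period weights):
ΣP(Period 1)Q(Period 0) = 1.56×366 + 6.45×22 + 29.28×36 + 3.91×80 + 12.09×69 = 570.96 + 141.9 + 1054.08 + 312.8 + 834.21 = 2913.95
ΣP(Period 0)Q(Period 0) = 1.13×366 + 6.68×22 + 21.48×36 + 4.97×80 + 8.68×69 = 413.58 + 146.96 + 773.28 + 397.6 + 598.92 = 2330.34
L = 2913.95 / 2330.34 × 100 = 125.0440
Paasche component (current-period weights):
ΣP(Period 1)Q(Period 1) = 1.56×469 + 6.45×19 + 29.28×35 + 3.91×76 + 12.09×52 = 731.64 + 122.55 + 1024.8 + 297.16 + 628.68 = 2804.83
ΣP(Period 0)Q(Period 1) = 1.13×469 + 6.68×19 + 21.48×35 + 4.97×76 + 8.68×52 = 529.97 + 126.92 + 751.8 + 377.72 + 451.36 = 2237.77
P = 2804.83 / 2237.77 × 100 = 125.3404
Fisher = √(L × P) = √(125.0440 × 125.3404) = 125.1921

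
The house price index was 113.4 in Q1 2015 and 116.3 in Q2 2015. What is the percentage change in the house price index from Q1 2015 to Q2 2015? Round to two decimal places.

Change = (116.3 − 113.4) / 113.4 × 100
       = 2.9 / 113.4 × 100 = 2.5573%

2.56%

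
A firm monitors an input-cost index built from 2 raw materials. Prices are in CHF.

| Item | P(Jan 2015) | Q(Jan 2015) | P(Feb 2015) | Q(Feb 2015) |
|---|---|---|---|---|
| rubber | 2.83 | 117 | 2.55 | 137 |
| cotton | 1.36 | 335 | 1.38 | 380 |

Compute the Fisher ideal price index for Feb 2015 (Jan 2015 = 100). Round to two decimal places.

96.64

Laspeyres component (base-period weights):
ΣP(Feb 2015)Q(Jan 2015) = 2.55×117 + 1.38×335 = 298.35 + 462.3 = 760.65
ΣP(Jan 2015)Q(Jan 2015) = 2.83×117 + 1.36×335 = 331.11 + 455.6 = 786.71
L = 760.65 / 786.71 × 100 = 96.6875
Paasche component (current-period weights):
ΣP(Feb 2015)Q(Feb 2015) = 2.55×137 + 1.38×380 = 349.35 + 524.4 = 873.75
ΣP(Jan 2015)Q(Feb 2015) = 2.83×137 + 1.36×380 = 387.71 + 516.8 = 904.51
P = 873.75 / 904.51 × 100 = 96.5993
Fisher = √(L × P) = √(96.6875 × 96.5993) = 96.6434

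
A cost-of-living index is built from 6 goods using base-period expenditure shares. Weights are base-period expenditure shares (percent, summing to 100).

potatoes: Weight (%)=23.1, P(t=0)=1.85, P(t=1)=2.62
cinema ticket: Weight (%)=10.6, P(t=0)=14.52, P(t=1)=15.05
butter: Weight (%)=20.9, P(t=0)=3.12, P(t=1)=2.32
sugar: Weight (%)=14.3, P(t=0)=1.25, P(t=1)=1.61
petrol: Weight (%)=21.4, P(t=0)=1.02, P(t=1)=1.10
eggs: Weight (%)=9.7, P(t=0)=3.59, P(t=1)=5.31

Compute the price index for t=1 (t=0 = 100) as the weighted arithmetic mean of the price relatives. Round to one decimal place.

potatoes: 23.1 × (2.62/1.85) = 23.1 × 1.416216 = 32.7146
cinema ticket: 10.6 × (15.05/14.52) = 10.6 × 1.036501 = 10.9869
butter: 20.9 × (2.32/3.12) = 20.9 × 0.743590 = 15.5410
sugar: 14.3 × (1.61/1.25) = 14.3 × 1.288000 = 18.4184
petrol: 21.4 × (1.10/1.02) = 21.4 × 1.078431 = 23.0784
eggs: 9.7 × (5.31/3.59) = 9.7 × 1.479109 = 14.3474
Index = Σ wᵢ·(p₁ᵢ/p₀ᵢ) = 32.7146 + 10.9869 + 15.5410 + 18.4184 + 23.0784 + 14.3474 = 115.0867

115.1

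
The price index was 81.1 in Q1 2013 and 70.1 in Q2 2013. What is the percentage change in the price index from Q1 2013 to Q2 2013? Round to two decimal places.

Change = (70.1 − 81.1) / 81.1 × 100
       = -11.0 / 81.1 × 100 = -13.5635%

-13.56%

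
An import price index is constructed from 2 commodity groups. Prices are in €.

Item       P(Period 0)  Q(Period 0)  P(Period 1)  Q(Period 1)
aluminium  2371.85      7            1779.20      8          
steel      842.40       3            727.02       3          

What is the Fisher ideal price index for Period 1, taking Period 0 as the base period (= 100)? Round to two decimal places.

76.42

Laspeyres component (base-period weights):
ΣP(Period 1)Q(Period 0) = 1779.20×7 + 727.02×3 = 12454.4 + 2181.06 = 14635.46
ΣP(Period 0)Q(Period 0) = 2371.85×7 + 842.40×3 = 16602.95 + 2527.2 = 19130.15
L = 14635.46 / 19130.15 × 100 = 76.5047
Paasche component (current-period weights):
ΣP(Period 1)Q(Period 1) = 1779.20×8 + 727.02×3 = 14233.6 + 2181.06 = 16414.66
ΣP(Period 0)Q(Period 1) = 2371.85×8 + 842.40×3 = 18974.8 + 2527.2 = 21502
P = 16414.66 / 21502 × 100 = 76.3402
Fisher = √(L × P) = √(76.5047 × 76.3402) = 76.4224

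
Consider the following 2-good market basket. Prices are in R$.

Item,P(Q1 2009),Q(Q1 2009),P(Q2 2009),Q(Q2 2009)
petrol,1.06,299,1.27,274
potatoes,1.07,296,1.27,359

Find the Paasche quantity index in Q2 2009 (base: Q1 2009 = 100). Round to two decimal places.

Paasche quantity index uses current-period prices as weights.
ΣP(Q2 2009)·Q(Q2 2009) = 1.27×274 + 1.27×359 = 347.98 + 455.93 = 803.91
ΣP(Q2 2009)·Q(Q1 2009) = 1.27×299 + 1.27×296 = 379.73 + 375.92 = 755.65
Index = 803.91 / 755.65 × 100 = 106.3866

106.39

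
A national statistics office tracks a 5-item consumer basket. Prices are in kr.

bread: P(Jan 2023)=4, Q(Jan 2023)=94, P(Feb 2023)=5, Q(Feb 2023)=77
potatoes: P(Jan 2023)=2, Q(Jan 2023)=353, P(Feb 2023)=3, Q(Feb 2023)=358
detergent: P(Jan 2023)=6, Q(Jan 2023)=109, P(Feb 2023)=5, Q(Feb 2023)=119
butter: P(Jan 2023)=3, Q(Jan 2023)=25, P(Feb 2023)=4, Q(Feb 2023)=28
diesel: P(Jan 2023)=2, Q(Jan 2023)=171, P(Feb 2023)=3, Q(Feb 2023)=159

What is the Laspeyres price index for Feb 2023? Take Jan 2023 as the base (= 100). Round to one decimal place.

124.8

Laspeyres price index uses base-period quantities as weights.
ΣP(Feb 2023)·Q(Jan 2023) = 5×94 + 3×353 + 5×109 + 4×25 + 3×171 = 470 + 1059 + 545 + 100 + 513 = 2687
ΣP(Jan 2023)·Q(Jan 2023) = 4×94 + 2×353 + 6×109 + 3×25 + 2×171 = 376 + 706 + 654 + 75 + 342 = 2153
Index = 2687 / 2153 × 100 = 124.8026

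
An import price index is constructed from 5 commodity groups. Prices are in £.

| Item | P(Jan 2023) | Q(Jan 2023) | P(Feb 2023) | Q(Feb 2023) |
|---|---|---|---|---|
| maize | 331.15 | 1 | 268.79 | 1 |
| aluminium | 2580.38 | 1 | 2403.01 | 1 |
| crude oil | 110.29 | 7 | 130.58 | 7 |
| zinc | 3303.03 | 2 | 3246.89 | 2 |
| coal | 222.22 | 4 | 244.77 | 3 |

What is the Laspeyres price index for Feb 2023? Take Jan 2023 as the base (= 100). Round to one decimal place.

98.9

Laspeyres price index uses base-period quantities as weights.
ΣP(Feb 2023)·Q(Jan 2023) = 268.79×1 + 2403.01×1 + 130.58×7 + 3246.89×2 + 244.77×4 = 268.79 + 2403.01 + 914.06 + 6493.78 + 979.08 = 11058.72
ΣP(Jan 2023)·Q(Jan 2023) = 331.15×1 + 2580.38×1 + 110.29×7 + 3303.03×2 + 222.22×4 = 331.15 + 2580.38 + 772.03 + 6606.06 + 888.88 = 11178.5
Index = 11058.72 / 11178.5 × 100 = 98.9285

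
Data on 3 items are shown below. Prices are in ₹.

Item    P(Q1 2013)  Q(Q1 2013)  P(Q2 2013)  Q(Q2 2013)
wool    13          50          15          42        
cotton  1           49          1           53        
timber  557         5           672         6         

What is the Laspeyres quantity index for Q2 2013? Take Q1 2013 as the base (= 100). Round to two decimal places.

Laspeyres quantity index uses base-period prices as weights.
ΣP(Q1 2013)·Q(Q2 2013) = 13×42 + 1×53 + 557×6 = 546 + 53 + 3342 = 3941
ΣP(Q1 2013)·Q(Q1 2013) = 13×50 + 1×49 + 557×5 = 650 + 49 + 2785 = 3484
Index = 3941 / 3484 × 100 = 113.1171

113.12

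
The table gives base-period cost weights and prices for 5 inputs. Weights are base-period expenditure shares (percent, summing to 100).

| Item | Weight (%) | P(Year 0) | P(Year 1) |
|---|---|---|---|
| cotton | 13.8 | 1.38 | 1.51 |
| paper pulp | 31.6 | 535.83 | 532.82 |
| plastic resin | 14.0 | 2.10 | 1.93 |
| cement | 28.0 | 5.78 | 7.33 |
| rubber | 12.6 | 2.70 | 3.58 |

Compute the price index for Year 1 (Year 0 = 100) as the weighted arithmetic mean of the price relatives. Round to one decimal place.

cotton: 13.8 × (1.51/1.38) = 13.8 × 1.094203 = 15.1000
paper pulp: 31.6 × (532.82/535.83) = 31.6 × 0.994383 = 31.4225
plastic resin: 14.0 × (1.93/2.10) = 14.0 × 0.919048 = 12.8667
cement: 28.0 × (7.33/5.78) = 28.0 × 1.268166 = 35.5087
rubber: 12.6 × (3.58/2.70) = 12.6 × 1.325926 = 16.7067
Index = Σ wᵢ·(p₁ᵢ/p₀ᵢ) = 15.1000 + 31.4225 + 12.8667 + 35.5087 + 16.7067 = 111.6045

111.6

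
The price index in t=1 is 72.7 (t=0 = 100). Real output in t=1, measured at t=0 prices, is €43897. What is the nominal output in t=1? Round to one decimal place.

31913.1

Nominal = Real × (Index/100) = 43897 × (72.7/100)
        = 43897 × 0.727 = 31913.1190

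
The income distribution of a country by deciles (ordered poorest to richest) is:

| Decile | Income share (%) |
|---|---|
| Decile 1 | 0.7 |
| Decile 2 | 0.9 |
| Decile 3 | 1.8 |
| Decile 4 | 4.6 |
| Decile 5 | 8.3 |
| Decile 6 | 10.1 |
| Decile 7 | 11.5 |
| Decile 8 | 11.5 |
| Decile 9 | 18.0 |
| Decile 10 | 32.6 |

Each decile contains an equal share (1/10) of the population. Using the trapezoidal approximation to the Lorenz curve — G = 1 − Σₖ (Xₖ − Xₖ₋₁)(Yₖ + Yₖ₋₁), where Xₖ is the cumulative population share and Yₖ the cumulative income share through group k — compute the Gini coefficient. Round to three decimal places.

Cumulative income shares Yₖ: 0.0070, 0.0160, 0.0340, 0.0800, 0.1630, 0.2640, 0.3790, 0.4940, 0.6740, 1.0000
Σ (Xₖ−Xₖ₋₁)(Yₖ+Yₖ₋₁) = (1/10)(0.0070+0.0000) + (1/10)(0.0160+0.0070) + (1/10)(0.0340+0.0160) + (1/10)(0.0800+0.0340) + (1/10)(0.1630+0.0800) + (1/10)(0.2640+0.1630) + (1/10)(0.3790+0.2640) + (1/10)(0.4940+0.3790) + (1/10)(0.6740+0.4940) + (1/10)(1.0000+0.6740)
  = 0.0007 + 0.0023 + 0.0050 + 0.0114 + 0.0243 + 0.0427 + 0.0643 + 0.0873 + 0.1168 + 0.1674 = 0.5222
G = 1 − 0.5222 = 0.4778

0.478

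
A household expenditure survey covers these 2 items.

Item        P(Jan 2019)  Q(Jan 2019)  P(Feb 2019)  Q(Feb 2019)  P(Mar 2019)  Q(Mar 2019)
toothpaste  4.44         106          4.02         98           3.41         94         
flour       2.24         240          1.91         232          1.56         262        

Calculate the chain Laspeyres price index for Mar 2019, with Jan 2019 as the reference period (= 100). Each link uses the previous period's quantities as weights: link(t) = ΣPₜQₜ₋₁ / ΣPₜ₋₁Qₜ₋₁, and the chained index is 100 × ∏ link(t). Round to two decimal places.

Link Jan 2019→Feb 2019:
ΣP(Feb 2019)Q(Jan 2019) = 4.02×106 + 1.91×240 = 426.12 + 458.4 = 884.52
ΣP(Jan 2019)Q(Jan 2019) = 4.44×106 + 2.24×240 = 470.64 + 537.6 = 1008.24
link = 884.52/1008.24 = 0.877291
Link Feb 2019→Mar 2019:
ΣP(Mar 2019)Q(Feb 2019) = 3.41×98 + 1.56×232 = 334.18 + 361.92 = 696.1
ΣP(Feb 2019)Q(Feb 2019) = 4.02×98 + 1.91×232 = 393.96 + 443.12 = 837.08
link = 696.1/837.08 = 0.831581
Chained index = 100 × 0.877291 × 0.831581 = 72.9539

72.95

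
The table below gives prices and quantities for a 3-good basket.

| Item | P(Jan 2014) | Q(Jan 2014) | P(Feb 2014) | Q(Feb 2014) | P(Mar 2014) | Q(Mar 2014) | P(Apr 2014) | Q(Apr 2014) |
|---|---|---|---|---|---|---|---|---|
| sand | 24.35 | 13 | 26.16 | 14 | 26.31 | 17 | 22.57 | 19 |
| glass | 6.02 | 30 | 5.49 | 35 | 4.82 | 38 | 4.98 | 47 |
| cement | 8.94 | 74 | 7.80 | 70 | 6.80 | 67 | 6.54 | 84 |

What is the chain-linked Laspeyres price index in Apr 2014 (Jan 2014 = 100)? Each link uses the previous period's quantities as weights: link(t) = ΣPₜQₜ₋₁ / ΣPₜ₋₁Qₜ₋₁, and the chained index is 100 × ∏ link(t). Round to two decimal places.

79.75

Link Jan 2014→Feb 2014:
ΣP(Feb 2014)Q(Jan 2014) = 26.16×13 + 5.49×30 + 7.80×74 = 340.08 + 164.7 + 577.2 = 1081.98
ΣP(Jan 2014)Q(Jan 2014) = 24.35×13 + 6.02×30 + 8.94×74 = 316.55 + 180.6 + 661.56 = 1158.71
link = 1081.98/1158.71 = 0.933780
Link Feb 2014→Mar 2014:
ΣP(Mar 2014)Q(Feb 2014) = 26.31×14 + 4.82×35 + 6.80×70 = 368.34 + 168.7 + 476 = 1013.04
ΣP(Feb 2014)Q(Feb 2014) = 26.16×14 + 5.49×35 + 7.80×70 = 366.24 + 192.15 + 546 = 1104.39
link = 1013.04/1104.39 = 0.917285
Link Mar 2014→Apr 2014:
ΣP(Apr 2014)Q(Mar 2014) = 22.57×17 + 4.98×38 + 6.54×67 = 383.69 + 189.24 + 438.18 = 1011.11
ΣP(Mar 2014)Q(Mar 2014) = 26.31×17 + 4.82×38 + 6.80×67 = 447.27 + 183.16 + 455.6 = 1086.03
link = 1011.11/1086.03 = 0.931015
Chained index = 100 × 0.933780 × 0.917285 × 0.931015 = 79.7453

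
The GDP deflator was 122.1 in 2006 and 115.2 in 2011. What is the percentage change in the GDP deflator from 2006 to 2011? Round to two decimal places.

Change = (115.2 − 122.1) / 122.1 × 100
       = -6.9 / 122.1 × 100 = -5.6511%

-5.65%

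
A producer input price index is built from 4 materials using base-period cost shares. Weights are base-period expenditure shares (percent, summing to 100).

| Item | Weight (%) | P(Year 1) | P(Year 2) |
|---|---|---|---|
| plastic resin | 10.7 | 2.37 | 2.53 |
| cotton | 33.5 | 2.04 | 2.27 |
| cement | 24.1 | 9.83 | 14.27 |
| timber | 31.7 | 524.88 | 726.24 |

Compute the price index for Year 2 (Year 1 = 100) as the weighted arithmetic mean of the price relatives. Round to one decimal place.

127.5

plastic resin: 10.7 × (2.53/2.37) = 10.7 × 1.067511 = 11.4224
cotton: 33.5 × (2.27/2.04) = 33.5 × 1.112745 = 37.2770
cement: 24.1 × (14.27/9.83) = 24.1 × 1.451679 = 34.9855
timber: 31.7 × (726.24/524.88) = 31.7 × 1.383631 = 43.8611
Index = Σ wᵢ·(p₁ᵢ/p₀ᵢ) = 11.4224 + 37.2770 + 34.9855 + 43.8611 = 127.5459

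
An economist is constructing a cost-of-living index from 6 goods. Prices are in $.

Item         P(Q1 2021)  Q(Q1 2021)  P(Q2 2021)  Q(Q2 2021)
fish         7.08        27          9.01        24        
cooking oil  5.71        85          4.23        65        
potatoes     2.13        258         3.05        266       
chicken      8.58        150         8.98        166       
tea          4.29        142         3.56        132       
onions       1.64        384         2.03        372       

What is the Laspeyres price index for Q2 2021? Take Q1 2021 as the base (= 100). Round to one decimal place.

Laspeyres price index uses base-period quantities as weights.
ΣP(Q2 2021)·Q(Q1 2021) = 9.01×27 + 4.23×85 + 3.05×258 + 8.98×150 + 3.56×142 + 2.03×384 = 243.27 + 359.55 + 786.9 + 1347 + 505.52 + 779.52 = 4021.76
ΣP(Q1 2021)·Q(Q1 2021) = 7.08×27 + 5.71×85 + 2.13×258 + 8.58×150 + 4.29×142 + 1.64×384 = 191.16 + 485.35 + 549.54 + 1287 + 609.18 + 629.76 = 3751.99
Index = 4021.76 / 3751.99 × 100 = 107.1901

107.2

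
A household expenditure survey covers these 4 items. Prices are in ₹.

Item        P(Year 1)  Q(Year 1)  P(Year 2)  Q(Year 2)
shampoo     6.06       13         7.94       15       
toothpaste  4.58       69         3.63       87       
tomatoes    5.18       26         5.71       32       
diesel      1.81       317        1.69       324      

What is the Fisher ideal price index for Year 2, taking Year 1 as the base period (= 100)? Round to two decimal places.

93.96

Laspeyres component (base-period weights):
ΣP(Year 2)Q(Year 1) = 7.94×13 + 3.63×69 + 5.71×26 + 1.69×317 = 103.22 + 250.47 + 148.46 + 535.73 = 1037.88
ΣP(Year 1)Q(Year 1) = 6.06×13 + 4.58×69 + 5.18×26 + 1.81×317 = 78.78 + 316.02 + 134.68 + 573.77 = 1103.25
L = 1037.88 / 1103.25 × 100 = 94.0748
Paasche component (current-period weights):
ΣP(Year 2)Q(Year 2) = 7.94×15 + 3.63×87 + 5.71×32 + 1.69×324 = 119.1 + 315.81 + 182.72 + 547.56 = 1165.19
ΣP(Year 1)Q(Year 2) = 6.06×15 + 4.58×87 + 5.18×32 + 1.81×324 = 90.9 + 398.46 + 165.76 + 586.44 = 1241.56
P = 1165.19 / 1241.56 × 100 = 93.8489
Fisher = √(L × P) = √(94.0748 × 93.8489) = 93.9618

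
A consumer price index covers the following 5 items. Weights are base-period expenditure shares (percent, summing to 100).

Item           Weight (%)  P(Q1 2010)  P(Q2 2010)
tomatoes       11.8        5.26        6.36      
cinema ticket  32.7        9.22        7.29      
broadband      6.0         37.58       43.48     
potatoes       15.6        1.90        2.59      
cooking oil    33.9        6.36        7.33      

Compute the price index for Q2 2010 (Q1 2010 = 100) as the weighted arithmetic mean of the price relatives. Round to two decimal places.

107.40

tomatoes: 11.8 × (6.36/5.26) = 11.8 × 1.209125 = 14.2677
cinema ticket: 32.7 × (7.29/9.22) = 32.7 × 0.790672 = 25.8550
broadband: 6.0 × (43.48/37.58) = 6.0 × 1.156998 = 6.9420
potatoes: 15.6 × (2.59/1.90) = 15.6 × 1.363158 = 21.2653
cooking oil: 33.9 × (7.33/6.36) = 33.9 × 1.152516 = 39.0703
Index = Σ wᵢ·(p₁ᵢ/p₀ᵢ) = 14.2677 + 25.8550 + 6.9420 + 21.2653 + 39.0703 = 107.4002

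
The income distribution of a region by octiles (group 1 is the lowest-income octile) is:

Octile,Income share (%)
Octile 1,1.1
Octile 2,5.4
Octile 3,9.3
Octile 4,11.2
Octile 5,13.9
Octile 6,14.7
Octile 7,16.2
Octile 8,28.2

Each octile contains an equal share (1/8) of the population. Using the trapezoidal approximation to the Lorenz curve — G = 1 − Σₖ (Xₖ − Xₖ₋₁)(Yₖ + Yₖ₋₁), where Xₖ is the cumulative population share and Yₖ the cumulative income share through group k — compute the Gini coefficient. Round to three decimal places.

Cumulative income shares Yₖ: 0.0110, 0.0650, 0.1580, 0.2700, 0.4090, 0.5560, 0.7180, 1.0000
Σ (Xₖ−Xₖ₋₁)(Yₖ+Yₖ₋₁) = (1/8)(0.0110+0.0000) + (1/8)(0.0650+0.0110) + (1/8)(0.1580+0.0650) + (1/8)(0.2700+0.1580) + (1/8)(0.4090+0.2700) + (1/8)(0.5560+0.4090) + (1/8)(0.7180+0.5560) + (1/8)(1.0000+0.7180)
  = 0.0014 + 0.0095 + 0.0279 + 0.0535 + 0.0849 + 0.1206 + 0.1593 + 0.2147 = 0.6718
G = 1 − 0.6718 = 0.3282

0.328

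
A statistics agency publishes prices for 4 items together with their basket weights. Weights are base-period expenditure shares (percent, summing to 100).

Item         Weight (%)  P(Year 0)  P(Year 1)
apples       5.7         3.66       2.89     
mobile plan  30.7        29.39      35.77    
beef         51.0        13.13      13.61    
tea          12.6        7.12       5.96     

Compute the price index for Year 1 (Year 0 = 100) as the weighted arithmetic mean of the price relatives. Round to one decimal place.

105.3

apples: 5.7 × (2.89/3.66) = 5.7 × 0.789617 = 4.5008
mobile plan: 30.7 × (35.77/29.39) = 30.7 × 1.217081 = 37.3644
beef: 51.0 × (13.61/13.13) = 51.0 × 1.036558 = 52.8644
tea: 12.6 × (5.96/7.12) = 12.6 × 0.837079 = 10.5472
Index = Σ wᵢ·(p₁ᵢ/p₀ᵢ) = 4.5008 + 37.3644 + 52.8644 + 10.5472 = 105.2768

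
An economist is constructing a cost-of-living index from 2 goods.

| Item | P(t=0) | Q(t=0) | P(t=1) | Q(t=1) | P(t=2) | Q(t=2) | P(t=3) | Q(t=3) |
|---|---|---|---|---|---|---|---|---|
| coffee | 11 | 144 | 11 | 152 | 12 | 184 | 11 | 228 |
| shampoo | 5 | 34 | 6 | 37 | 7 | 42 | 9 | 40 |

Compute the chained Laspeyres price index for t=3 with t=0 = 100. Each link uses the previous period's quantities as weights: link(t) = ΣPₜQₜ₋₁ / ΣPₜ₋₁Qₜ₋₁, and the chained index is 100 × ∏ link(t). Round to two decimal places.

Link t=0→t=1:
ΣP(t=1)Q(t=0) = 11×144 + 6×34 = 1584 + 204 = 1788
ΣP(t=0)Q(t=0) = 11×144 + 5×34 = 1584 + 170 = 1754
link = 1788/1754 = 1.019384
Link t=1→t=2:
ΣP(t=2)Q(t=1) = 12×152 + 7×37 = 1824 + 259 = 2083
ΣP(t=1)Q(t=1) = 11×152 + 6×37 = 1672 + 222 = 1894
link = 2083/1894 = 1.099789
Link t=2→t=3:
ΣP(t=3)Q(t=2) = 11×184 + 9×42 = 2024 + 378 = 2402
ΣP(t=2)Q(t=2) = 12×184 + 7×42 = 2208 + 294 = 2502
link = 2402/2502 = 0.960032
Chained index = 100 × 1.019384 × 1.099789 × 0.960032 = 107.6299

107.63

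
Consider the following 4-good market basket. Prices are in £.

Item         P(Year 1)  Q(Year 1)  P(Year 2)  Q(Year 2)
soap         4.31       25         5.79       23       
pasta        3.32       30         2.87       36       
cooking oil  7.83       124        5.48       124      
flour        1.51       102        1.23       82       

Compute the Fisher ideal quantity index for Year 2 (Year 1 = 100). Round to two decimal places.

98.38

Laspeyres component (base-period weights):
ΣP(Year 1)Q(Year 2) = 4.31×23 + 3.32×36 + 7.83×124 + 1.51×82 = 99.13 + 119.52 + 970.92 + 123.82 = 1313.39
ΣP(Year 1)Q(Year 1) = 4.31×25 + 3.32×30 + 7.83×124 + 1.51×102 = 107.75 + 99.6 + 970.92 + 154.02 = 1332.29
L = 1313.39 / 1332.29 × 100 = 98.5814
Paasche component (current-period weights):
ΣP(Year 2)Q(Year 2) = 5.79×23 + 2.87×36 + 5.48×124 + 1.23×82 = 133.17 + 103.32 + 679.52 + 100.86 = 1016.87
ΣP(Year 2)Q(Year 1) = 5.79×25 + 2.87×30 + 5.48×124 + 1.23×102 = 144.75 + 86.1 + 679.52 + 125.46 = 1035.83
P = 1016.87 / 1035.83 × 100 = 98.1696
Fisher = √(L × P) = √(98.5814 × 98.1696) = 98.3753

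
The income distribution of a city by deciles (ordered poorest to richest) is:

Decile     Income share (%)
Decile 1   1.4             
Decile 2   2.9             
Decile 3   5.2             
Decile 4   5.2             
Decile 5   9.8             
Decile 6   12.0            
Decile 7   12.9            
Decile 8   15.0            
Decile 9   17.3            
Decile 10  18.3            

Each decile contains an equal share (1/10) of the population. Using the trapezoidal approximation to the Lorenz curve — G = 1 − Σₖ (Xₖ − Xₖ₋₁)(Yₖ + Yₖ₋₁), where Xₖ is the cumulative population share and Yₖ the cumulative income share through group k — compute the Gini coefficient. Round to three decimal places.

Cumulative income shares Yₖ: 0.0140, 0.0430, 0.0950, 0.1470, 0.2450, 0.3650, 0.4940, 0.6440, 0.8170, 1.0000
Σ (Xₖ−Xₖ₋₁)(Yₖ+Yₖ₋₁) = (1/10)(0.0140+0.0000) + (1/10)(0.0430+0.0140) + (1/10)(0.0950+0.0430) + (1/10)(0.1470+0.0950) + (1/10)(0.2450+0.1470) + (1/10)(0.3650+0.2450) + (1/10)(0.4940+0.3650) + (1/10)(0.6440+0.4940) + (1/10)(0.8170+0.6440) + (1/10)(1.0000+0.8170)
  = 0.0014 + 0.0057 + 0.0138 + 0.0242 + 0.0392 + 0.0610 + 0.0859 + 0.1138 + 0.1461 + 0.1817 = 0.6728
G = 1 − 0.6728 = 0.3272

0.327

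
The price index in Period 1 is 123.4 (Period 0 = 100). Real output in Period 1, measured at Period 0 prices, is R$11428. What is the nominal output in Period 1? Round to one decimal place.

14102.2

Nominal = Real × (Index/100) = 11428 × (123.4/100)
        = 11428 × 1.234 = 14102.1520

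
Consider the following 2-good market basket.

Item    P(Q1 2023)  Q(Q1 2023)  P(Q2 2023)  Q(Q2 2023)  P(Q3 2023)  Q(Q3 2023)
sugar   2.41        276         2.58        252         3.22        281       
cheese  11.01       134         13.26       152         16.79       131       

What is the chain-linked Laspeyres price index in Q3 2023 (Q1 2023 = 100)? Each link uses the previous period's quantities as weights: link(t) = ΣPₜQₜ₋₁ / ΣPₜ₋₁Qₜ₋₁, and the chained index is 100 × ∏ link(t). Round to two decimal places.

146.72

Link Q1 2023→Q2 2023:
ΣP(Q2 2023)Q(Q1 2023) = 2.58×276 + 13.26×134 = 712.08 + 1776.84 = 2488.92
ΣP(Q1 2023)Q(Q1 2023) = 2.41×276 + 11.01×134 = 665.16 + 1475.34 = 2140.5
link = 2488.92/2140.5 = 1.162775
Link Q2 2023→Q3 2023:
ΣP(Q3 2023)Q(Q2 2023) = 3.22×252 + 16.79×152 = 811.44 + 2552.08 = 3363.52
ΣP(Q2 2023)Q(Q2 2023) = 2.58×252 + 13.26×152 = 650.16 + 2015.52 = 2665.68
link = 3363.52/2665.68 = 1.261787
Chained index = 100 × 1.162775 × 1.261787 = 146.7174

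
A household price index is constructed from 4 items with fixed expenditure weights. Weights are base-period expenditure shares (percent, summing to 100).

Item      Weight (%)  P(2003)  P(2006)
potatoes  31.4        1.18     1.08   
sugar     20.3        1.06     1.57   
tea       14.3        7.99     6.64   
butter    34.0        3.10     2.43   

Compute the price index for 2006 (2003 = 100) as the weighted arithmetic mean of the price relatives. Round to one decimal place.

potatoes: 31.4 × (1.08/1.18) = 31.4 × 0.915254 = 28.7390
sugar: 20.3 × (1.57/1.06) = 20.3 × 1.481132 = 30.0670
tea: 14.3 × (6.64/7.99) = 14.3 × 0.831039 = 11.8839
butter: 34.0 × (2.43/3.10) = 34.0 × 0.783871 = 26.6516
Index = Σ wᵢ·(p₁ᵢ/p₀ᵢ) = 28.7390 + 30.0670 + 11.8839 + 26.6516 = 97.3414

97.3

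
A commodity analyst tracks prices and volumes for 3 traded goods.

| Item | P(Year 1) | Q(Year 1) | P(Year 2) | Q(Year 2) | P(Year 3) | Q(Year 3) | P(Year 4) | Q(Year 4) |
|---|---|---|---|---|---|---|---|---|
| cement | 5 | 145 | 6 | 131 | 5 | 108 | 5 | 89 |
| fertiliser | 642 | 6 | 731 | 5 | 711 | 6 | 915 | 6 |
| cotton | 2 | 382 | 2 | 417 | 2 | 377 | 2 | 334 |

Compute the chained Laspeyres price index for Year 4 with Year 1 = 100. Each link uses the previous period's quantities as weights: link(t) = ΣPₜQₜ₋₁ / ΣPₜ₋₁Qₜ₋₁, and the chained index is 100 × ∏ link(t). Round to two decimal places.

Link Year 1→Year 2:
ΣP(Year 2)Q(Year 1) = 6×145 + 731×6 + 2×382 = 870 + 4386 + 764 = 6020
ΣP(Year 1)Q(Year 1) = 5×145 + 642×6 + 2×382 = 725 + 3852 + 764 = 5341
link = 6020/5341 = 1.127130
Link Year 2→Year 3:
ΣP(Year 3)Q(Year 2) = 5×131 + 711×5 + 2×417 = 655 + 3555 + 834 = 5044
ΣP(Year 2)Q(Year 2) = 6×131 + 731×5 + 2×417 = 786 + 3655 + 834 = 5275
link = 5044/5275 = 0.956209
Link Year 3→Year 4:
ΣP(Year 4)Q(Year 3) = 5×108 + 915×6 + 2×377 = 540 + 5490 + 754 = 6784
ΣP(Year 3)Q(Year 3) = 5×108 + 711×6 + 2×377 = 540 + 4266 + 754 = 5560
link = 6784/5560 = 1.220144
Chained index = 100 × 1.127130 × 0.956209 × 1.220144 = 131.5036

131.50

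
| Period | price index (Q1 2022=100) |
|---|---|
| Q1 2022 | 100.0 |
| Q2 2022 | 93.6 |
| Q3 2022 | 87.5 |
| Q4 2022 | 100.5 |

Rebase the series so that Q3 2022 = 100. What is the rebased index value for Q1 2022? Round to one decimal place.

Rebased(Q1 2022) = 100.0 / 87.5 × 100 = 114.2857

114.3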